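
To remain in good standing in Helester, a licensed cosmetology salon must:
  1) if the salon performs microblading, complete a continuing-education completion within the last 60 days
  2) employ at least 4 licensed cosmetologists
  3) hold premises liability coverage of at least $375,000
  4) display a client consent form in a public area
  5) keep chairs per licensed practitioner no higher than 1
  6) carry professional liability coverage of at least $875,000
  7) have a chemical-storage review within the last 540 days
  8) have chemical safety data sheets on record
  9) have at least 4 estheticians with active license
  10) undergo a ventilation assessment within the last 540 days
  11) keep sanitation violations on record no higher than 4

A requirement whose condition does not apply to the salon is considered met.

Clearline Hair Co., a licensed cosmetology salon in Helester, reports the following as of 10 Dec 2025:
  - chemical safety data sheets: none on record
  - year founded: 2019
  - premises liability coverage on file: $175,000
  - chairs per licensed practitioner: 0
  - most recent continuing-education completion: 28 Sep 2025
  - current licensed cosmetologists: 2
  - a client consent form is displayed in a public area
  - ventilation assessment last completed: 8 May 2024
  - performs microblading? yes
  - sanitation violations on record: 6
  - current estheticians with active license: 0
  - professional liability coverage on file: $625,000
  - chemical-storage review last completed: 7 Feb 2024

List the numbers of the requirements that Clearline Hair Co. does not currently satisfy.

1, 2, 3, 6, 7, 8, 9, 10, 11

1. condition 'performs microblading' holds; continuing-education completion 73 days ago vs limit 60 → not met
2. licensed cosmetologists 2 < 4 → not met
3. premises liability coverage $175,000 < $375,000 → not met
4. client consent form present → met
5. chairs per licensed practitioner 0 ≤ 1 → met
6. professional liability coverage $625,000 < $875,000 → not met
7. chemical-storage review 672 days ago vs limit 540 → not met
8. chemical safety data sheets absent → not met
9. estheticians with active license 0 < 4 → not met
10. ventilation assessment 581 days ago vs limit 540 → not met
11. sanitation violations on record 6 > 4 → not met
Not met: 1, 2, 3, 6, 7, 8, 9, 10, 11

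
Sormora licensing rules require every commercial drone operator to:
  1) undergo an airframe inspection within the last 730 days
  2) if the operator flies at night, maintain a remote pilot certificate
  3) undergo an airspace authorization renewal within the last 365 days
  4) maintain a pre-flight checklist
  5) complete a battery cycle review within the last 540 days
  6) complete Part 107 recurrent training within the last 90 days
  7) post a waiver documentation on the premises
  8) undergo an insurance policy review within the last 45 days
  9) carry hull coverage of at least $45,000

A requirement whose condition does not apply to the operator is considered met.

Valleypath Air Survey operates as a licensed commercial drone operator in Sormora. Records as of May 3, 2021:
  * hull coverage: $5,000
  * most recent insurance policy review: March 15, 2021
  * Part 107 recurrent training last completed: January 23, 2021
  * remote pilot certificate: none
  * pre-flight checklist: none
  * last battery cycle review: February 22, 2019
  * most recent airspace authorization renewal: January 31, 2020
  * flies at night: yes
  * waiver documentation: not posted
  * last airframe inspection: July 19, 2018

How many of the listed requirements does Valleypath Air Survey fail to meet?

1. airframe inspection 1019 days ago vs limit 730 → not met
2. condition 'flies at night' holds; remote pilot certificate absent → not met
3. airspace authorization renewal 458 days ago vs limit 365 → not met
4. pre-flight checklist absent → not met
5. battery cycle review 801 days ago vs limit 540 → not met
6. Part 107 recurrent training 100 days ago vs limit 90 → not met
7. waiver documentation absent → not met
8. insurance policy review 49 days ago vs limit 45 → not met
9. hull coverage $5,000 < $45,000 → not met
Not met: 9 of 9

9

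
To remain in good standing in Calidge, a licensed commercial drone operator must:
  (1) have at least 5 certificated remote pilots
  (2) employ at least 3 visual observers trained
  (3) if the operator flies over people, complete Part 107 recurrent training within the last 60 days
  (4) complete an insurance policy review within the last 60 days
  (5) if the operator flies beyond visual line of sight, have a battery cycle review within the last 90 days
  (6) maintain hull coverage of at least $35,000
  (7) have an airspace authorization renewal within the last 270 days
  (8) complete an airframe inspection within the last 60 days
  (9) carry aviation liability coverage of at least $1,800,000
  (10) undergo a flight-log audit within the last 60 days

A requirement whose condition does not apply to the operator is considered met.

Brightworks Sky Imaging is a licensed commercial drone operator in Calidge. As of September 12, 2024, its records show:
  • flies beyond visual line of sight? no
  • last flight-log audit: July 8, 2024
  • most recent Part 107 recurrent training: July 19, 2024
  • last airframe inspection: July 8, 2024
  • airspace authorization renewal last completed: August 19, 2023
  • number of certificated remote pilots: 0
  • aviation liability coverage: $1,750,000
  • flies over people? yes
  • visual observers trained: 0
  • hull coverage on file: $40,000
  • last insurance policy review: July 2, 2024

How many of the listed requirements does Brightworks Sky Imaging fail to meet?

7

1. certificated remote pilots 0 < 5 → not met
2. visual observers trained 0 < 3 → not met
3. condition 'flies over people' holds; Part 107 recurrent training 55 days ago vs limit 60 → met
4. insurance policy review 72 days ago vs limit 60 → not met
5. condition 'flies beyond visual line of sight' does not hold → requirement n/a → met
6. hull coverage $40,000 ≥ $35,000 → met
7. airspace authorization renewal 390 days ago vs limit 270 → not met
8. airframe inspection 66 days ago vs limit 60 → not met
9. aviation liability coverage $1,750,000 < $1,800,000 → not met
10. flight-log audit 66 days ago vs limit 60 → not met
Not met: 7 of 10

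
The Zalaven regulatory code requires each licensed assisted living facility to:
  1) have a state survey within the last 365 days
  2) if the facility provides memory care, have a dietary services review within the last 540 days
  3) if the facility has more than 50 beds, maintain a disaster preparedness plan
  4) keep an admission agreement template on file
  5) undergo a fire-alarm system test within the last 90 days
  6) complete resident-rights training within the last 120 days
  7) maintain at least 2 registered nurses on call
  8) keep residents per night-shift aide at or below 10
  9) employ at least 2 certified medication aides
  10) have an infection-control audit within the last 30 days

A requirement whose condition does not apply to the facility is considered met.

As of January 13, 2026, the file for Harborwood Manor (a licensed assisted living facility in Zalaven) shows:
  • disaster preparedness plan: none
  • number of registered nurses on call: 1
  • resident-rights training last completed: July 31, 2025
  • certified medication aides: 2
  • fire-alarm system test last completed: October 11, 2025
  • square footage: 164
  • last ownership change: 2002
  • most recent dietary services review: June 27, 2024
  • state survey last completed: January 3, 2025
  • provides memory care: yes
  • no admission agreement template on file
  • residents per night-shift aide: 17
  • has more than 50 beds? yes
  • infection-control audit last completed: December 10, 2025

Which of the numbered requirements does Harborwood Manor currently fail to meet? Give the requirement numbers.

1. state survey 375 days ago vs limit 365 → not met
2. condition 'provides memory care' holds; dietary services review 565 days ago vs limit 540 → not met
3. condition 'has more than 50 beds' holds; disaster preparedness plan absent → not met
4. admission agreement template absent → not met
5. fire-alarm system test 94 days ago vs limit 90 → not met
6. resident-rights training 166 days ago vs limit 120 → not met
7. registered nurses on call 1 < 2 → not met
8. residents per night-shift aide 17 > 10 → not met
9. certified medication aides 2 ≥ 2 → met
10. infection-control audit 34 days ago vs limit 30 → not met
Not met: 1, 2, 3, 4, 5, 6, 7, 8, 10

1, 2, 3, 4, 5, 6, 7, 8, 10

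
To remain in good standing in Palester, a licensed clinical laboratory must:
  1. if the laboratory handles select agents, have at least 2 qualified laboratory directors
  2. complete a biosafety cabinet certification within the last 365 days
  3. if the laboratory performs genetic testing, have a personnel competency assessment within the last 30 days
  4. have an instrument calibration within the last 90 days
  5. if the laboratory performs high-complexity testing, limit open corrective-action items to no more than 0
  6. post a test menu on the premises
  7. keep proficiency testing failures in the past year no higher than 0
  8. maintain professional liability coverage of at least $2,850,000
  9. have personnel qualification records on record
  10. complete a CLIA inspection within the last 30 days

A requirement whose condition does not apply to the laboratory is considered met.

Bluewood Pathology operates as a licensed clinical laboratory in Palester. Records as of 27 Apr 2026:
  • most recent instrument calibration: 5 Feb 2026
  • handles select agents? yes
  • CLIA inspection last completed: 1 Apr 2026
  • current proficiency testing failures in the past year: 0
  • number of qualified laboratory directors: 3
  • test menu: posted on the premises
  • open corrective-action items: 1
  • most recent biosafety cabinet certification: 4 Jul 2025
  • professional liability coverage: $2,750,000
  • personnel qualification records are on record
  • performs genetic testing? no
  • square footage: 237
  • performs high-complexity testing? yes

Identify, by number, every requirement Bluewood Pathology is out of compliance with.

1. condition 'handles select agents' holds; qualified laboratory directors 3 ≥ 2 → met
2. biosafety cabinet certification 297 days ago vs limit 365 → met
3. condition 'performs genetic testing' does not hold → requirement n/a → met
4. instrument calibration 81 days ago vs limit 90 → met
5. condition 'performs high-complexity testing' holds; open corrective-action items 1 > 0 → not met
6. test menu present → met
7. proficiency testing failures in the past year 0 ≤ 0 → met
8. professional liability coverage $2,750,000 < $2,850,000 → not met
9. personnel qualification records present → met
10. CLIA inspection 26 days ago vs limit 30 → met
Not met: 5, 8

5, 8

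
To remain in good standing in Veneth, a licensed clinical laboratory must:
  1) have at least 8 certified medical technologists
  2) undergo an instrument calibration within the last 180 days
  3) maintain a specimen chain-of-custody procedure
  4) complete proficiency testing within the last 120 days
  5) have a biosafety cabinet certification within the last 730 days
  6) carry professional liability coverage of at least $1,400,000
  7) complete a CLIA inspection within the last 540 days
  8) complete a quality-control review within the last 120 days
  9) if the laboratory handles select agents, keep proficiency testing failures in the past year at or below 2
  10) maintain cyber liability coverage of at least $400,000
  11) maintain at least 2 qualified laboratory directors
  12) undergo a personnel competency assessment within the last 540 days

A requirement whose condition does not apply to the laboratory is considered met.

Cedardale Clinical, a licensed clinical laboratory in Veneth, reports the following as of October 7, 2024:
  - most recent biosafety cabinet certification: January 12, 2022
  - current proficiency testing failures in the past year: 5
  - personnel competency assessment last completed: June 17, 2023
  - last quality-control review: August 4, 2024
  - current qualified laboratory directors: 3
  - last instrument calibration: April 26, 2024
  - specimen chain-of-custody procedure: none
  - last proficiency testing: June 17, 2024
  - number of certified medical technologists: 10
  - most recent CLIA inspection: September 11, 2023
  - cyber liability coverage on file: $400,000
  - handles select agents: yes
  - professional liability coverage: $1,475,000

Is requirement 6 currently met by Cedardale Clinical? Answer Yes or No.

6. professional liability coverage $1,475,000 ≥ $1,400,000 → met

Yes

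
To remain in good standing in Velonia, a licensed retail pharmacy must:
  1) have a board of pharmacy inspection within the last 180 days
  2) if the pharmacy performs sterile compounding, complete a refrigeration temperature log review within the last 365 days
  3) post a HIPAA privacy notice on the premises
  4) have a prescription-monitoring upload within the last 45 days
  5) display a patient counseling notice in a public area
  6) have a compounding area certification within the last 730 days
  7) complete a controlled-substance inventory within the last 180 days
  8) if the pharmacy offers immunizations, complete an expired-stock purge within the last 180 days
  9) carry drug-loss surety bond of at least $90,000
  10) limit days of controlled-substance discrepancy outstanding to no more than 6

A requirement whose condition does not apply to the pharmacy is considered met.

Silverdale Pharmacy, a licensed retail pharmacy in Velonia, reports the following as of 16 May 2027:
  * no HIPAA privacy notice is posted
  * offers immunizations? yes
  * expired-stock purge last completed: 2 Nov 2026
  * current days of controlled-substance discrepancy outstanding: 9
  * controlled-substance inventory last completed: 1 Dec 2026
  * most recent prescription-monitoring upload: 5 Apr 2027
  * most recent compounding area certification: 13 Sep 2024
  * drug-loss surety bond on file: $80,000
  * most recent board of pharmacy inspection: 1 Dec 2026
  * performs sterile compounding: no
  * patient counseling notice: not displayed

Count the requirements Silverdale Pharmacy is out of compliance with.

6

1. board of pharmacy inspection 166 days ago vs limit 180 → met
2. condition 'performs sterile compounding' does not hold → requirement n/a → met
3. HIPAA privacy notice absent → not met
4. prescription-monitoring upload 41 days ago vs limit 45 → met
5. patient counseling notice absent → not met
6. compounding area certification 975 days ago vs limit 730 → not met
7. controlled-substance inventory 166 days ago vs limit 180 → met
8. condition 'offers immunizations' holds; expired-stock purge 195 days ago vs limit 180 → not met
9. drug-loss surety bond $80,000 < $90,000 → not met
10. days of controlled-substance discrepancy outstanding 9 > 6 → not met
Not met: 6 of 10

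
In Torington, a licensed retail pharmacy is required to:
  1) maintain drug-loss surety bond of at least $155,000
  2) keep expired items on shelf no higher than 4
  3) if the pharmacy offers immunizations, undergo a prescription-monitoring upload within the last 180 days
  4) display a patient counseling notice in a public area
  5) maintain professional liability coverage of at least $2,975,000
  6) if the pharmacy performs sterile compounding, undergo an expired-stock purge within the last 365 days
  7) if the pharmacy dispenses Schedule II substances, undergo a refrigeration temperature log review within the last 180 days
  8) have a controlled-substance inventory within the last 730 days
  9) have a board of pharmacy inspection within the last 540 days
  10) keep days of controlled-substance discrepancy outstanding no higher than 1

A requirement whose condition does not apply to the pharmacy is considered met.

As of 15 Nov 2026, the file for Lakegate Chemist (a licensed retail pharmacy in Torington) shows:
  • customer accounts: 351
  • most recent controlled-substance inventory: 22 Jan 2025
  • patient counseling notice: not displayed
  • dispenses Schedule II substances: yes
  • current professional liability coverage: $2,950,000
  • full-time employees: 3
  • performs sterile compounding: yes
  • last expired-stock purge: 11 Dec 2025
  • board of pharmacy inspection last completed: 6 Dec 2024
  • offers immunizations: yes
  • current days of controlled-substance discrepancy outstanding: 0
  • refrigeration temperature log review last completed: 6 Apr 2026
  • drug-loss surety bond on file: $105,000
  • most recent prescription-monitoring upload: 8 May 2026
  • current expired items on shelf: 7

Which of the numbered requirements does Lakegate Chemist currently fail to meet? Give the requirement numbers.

1, 2, 3, 4, 5, 7, 9

1. drug-loss surety bond $105,000 < $155,000 → not met
2. expired items on shelf 7 > 4 → not met
3. condition 'offers immunizations' holds; prescription-monitoring upload 191 days ago vs limit 180 → not met
4. patient counseling notice absent → not met
5. professional liability coverage $2,950,000 < $2,975,000 → not met
6. condition 'performs sterile compounding' holds; expired-stock purge 339 days ago vs limit 365 → met
7. condition 'dispenses Schedule II substances' holds; refrigeration temperature log review 223 days ago vs limit 180 → not met
8. controlled-substance inventory 662 days ago vs limit 730 → met
9. board of pharmacy inspection 709 days ago vs limit 540 → not met
10. days of controlled-substance discrepancy outstanding 0 ≤ 1 → met
Not met: 1, 2, 3, 4, 5, 7, 9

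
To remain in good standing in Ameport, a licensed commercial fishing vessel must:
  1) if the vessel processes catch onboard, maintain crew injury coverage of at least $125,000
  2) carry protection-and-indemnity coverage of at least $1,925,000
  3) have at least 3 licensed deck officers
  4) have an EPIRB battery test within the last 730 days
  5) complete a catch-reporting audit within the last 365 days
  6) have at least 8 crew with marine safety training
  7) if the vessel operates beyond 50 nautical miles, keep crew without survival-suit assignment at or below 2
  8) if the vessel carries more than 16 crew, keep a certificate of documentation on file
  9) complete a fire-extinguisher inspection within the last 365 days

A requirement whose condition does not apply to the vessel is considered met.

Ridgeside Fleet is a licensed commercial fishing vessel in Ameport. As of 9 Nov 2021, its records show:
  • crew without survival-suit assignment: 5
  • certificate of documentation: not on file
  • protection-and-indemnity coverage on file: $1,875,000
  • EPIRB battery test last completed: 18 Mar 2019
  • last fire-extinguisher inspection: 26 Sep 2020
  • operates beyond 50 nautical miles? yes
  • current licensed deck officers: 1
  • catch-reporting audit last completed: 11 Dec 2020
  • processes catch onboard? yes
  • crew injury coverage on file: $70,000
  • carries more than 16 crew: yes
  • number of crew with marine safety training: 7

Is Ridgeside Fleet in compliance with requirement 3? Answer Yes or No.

3. licensed deck officers 1 < 3 → not met

No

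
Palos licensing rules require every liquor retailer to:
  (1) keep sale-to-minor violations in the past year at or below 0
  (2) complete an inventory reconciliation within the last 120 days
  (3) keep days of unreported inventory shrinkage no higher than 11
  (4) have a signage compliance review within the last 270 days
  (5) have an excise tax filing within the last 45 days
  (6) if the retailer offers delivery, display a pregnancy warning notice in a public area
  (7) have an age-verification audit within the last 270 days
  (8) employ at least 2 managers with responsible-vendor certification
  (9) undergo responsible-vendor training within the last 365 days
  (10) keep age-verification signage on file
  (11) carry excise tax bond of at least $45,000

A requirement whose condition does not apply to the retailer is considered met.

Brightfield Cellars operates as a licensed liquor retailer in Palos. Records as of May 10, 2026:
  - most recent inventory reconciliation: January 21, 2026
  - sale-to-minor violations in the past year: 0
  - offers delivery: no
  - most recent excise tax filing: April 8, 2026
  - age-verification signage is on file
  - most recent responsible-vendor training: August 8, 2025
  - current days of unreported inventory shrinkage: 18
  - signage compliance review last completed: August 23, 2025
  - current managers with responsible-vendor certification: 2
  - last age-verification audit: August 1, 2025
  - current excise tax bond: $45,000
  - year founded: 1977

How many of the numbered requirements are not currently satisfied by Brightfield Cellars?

1. sale-to-minor violations in the past year 0 ≤ 0 → met
2. inventory reconciliation 109 days ago vs limit 120 → met
3. days of unreported inventory shrinkage 18 > 11 → not met
4. signage compliance review 260 days ago vs limit 270 → met
5. excise tax filing 32 days ago vs limit 45 → met
6. condition 'offers delivery' does not hold → requirement n/a → met
7. age-verification audit 282 days ago vs limit 270 → not met
8. managers with responsible-vendor certification 2 ≥ 2 → met
9. responsible-vendor training 275 days ago vs limit 365 → met
10. age-verification signage present → met
11. excise tax bond $45,000 ≥ $45,000 → met
Not met: 2 of 11

2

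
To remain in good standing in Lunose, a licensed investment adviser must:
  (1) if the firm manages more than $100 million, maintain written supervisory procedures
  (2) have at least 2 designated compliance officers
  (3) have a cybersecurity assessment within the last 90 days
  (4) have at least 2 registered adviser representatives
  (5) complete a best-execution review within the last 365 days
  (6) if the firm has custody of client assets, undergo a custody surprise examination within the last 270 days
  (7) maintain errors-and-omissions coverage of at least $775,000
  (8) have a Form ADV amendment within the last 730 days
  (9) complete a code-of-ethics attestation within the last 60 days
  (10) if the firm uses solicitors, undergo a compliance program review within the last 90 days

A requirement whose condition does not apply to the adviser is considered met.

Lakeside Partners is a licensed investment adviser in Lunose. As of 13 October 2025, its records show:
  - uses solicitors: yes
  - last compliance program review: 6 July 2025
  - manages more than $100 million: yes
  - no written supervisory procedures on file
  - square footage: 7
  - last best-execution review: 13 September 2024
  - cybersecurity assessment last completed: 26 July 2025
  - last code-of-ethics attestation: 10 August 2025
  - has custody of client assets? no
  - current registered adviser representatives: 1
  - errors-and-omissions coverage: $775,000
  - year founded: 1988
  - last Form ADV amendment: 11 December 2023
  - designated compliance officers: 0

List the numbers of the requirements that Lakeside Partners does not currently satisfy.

1. condition 'manages more than $100 million' holds; written supervisory procedures absent → not met
2. designated compliance officers 0 < 2 → not met
3. cybersecurity assessment 79 days ago vs limit 90 → met
4. registered adviser representatives 1 < 2 → not met
5. best-execution review 395 days ago vs limit 365 → not met
6. condition 'has custody of client assets' does not hold → requirement n/a → met
7. errors-and-omissions coverage $775,000 ≥ $775,000 → met
8. Form ADV amendment 672 days ago vs limit 730 → met
9. code-of-ethics attestation 64 days ago vs limit 60 → not met
10. condition 'uses solicitors' holds; compliance program review 99 days ago vs limit 90 → not met
Not met: 1, 2, 4, 5, 9, 10

1, 2, 4, 5, 9, 10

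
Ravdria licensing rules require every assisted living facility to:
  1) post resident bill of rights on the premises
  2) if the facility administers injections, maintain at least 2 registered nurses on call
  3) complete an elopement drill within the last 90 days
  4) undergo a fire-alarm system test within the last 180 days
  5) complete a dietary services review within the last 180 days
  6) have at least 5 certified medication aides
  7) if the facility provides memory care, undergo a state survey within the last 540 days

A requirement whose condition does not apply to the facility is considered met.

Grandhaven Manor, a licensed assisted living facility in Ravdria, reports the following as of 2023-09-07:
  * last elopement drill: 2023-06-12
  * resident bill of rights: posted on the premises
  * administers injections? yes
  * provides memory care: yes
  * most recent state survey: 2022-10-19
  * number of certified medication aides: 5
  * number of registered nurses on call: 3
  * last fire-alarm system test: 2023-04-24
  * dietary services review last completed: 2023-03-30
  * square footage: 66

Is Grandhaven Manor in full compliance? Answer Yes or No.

Yes

1. resident bill of rights present → met
2. condition 'administers injections' holds; registered nurses on call 3 ≥ 2 → met
3. elopement drill 87 days ago vs limit 90 → met
4. fire-alarm system test 136 days ago vs limit 180 → met
5. dietary services review 161 days ago vs limit 180 → met
6. certified medication aides 5 ≥ 5 → met
7. condition 'provides memory care' holds; state survey 323 days ago vs limit 540 → met
All met.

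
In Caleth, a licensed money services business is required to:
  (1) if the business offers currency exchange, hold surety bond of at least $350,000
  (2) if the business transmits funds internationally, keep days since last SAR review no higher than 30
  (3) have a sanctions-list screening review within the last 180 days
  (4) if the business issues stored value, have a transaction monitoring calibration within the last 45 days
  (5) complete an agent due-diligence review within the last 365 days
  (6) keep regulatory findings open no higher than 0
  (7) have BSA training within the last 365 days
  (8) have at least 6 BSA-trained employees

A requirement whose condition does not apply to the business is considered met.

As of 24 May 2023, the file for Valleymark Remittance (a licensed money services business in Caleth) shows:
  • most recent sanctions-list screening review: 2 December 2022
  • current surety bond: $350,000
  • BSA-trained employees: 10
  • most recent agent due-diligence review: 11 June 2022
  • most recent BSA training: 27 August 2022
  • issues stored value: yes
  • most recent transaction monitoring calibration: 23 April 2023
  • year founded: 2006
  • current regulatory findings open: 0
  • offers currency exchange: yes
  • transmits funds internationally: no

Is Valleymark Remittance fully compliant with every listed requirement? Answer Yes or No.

1. condition 'offers currency exchange' holds; surety bond $350,000 ≥ $350,000 → met
2. condition 'transmits funds internationally' does not hold → requirement n/a → met
3. sanctions-list screening review 173 days ago vs limit 180 → met
4. condition 'issues stored value' holds; transaction monitoring calibration 31 days ago vs limit 45 → met
5. agent due-diligence review 347 days ago vs limit 365 → met
6. regulatory findings open 0 ≤ 0 → met
7. BSA training 270 days ago vs limit 365 → met
8. BSA-trained employees 10 ≥ 6 → met
All met.

Yes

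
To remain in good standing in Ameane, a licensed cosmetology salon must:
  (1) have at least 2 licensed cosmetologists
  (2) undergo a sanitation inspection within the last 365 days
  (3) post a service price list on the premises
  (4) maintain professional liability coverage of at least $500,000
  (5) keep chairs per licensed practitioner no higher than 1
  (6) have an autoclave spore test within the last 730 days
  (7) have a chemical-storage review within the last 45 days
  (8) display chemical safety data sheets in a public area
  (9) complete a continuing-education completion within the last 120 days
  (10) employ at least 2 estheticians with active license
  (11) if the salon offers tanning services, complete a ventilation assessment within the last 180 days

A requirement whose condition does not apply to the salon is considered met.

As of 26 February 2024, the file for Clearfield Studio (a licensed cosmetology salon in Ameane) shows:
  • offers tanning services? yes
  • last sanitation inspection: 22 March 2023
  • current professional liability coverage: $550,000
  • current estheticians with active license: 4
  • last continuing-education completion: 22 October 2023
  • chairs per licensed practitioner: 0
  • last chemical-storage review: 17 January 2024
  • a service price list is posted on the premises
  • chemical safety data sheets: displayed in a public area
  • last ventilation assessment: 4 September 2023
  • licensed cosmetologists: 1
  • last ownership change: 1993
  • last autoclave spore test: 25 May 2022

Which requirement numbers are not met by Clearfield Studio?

1. licensed cosmetologists 1 < 2 → not met
2. sanitation inspection 341 days ago vs limit 365 → met
3. service price list present → met
4. professional liability coverage $550,000 ≥ $500,000 → met
5. chairs per licensed practitioner 0 ≤ 1 → met
6. autoclave spore test 642 days ago vs limit 730 → met
7. chemical-storage review 40 days ago vs limit 45 → met
8. chemical safety data sheets present → met
9. continuing-education completion 127 days ago vs limit 120 → not met
10. estheticians with active license 4 ≥ 2 → met
11. condition 'offers tanning services' holds; ventilation assessment 175 days ago vs limit 180 → met
Not met: 1, 9

1, 9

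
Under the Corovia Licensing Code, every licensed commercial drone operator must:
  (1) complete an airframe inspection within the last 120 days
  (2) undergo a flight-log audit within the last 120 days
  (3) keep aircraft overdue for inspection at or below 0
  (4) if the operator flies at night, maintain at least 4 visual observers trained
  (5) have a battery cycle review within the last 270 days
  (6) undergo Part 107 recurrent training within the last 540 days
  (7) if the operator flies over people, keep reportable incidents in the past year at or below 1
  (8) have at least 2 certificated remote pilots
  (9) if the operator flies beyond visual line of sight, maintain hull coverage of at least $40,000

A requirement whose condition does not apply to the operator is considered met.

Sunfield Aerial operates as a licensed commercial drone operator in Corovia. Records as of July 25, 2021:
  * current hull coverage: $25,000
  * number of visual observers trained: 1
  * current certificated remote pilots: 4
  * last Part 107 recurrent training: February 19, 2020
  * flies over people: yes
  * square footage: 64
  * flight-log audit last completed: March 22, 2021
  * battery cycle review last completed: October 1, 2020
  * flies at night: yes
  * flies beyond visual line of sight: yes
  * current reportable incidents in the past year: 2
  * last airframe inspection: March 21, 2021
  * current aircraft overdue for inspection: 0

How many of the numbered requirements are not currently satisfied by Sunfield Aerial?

1. airframe inspection 126 days ago vs limit 120 → not met
2. flight-log audit 125 days ago vs limit 120 → not met
3. aircraft overdue for inspection 0 ≤ 0 → met
4. condition 'flies at night' holds; visual observers trained 1 < 4 → not met
5. battery cycle review 297 days ago vs limit 270 → not met
6. Part 107 recurrent training 522 days ago vs limit 540 → met
7. condition 'flies over people' holds; reportable incidents in the past year 2 > 1 → not met
8. certificated remote pilots 4 ≥ 2 → met
9. condition 'flies beyond visual line of sight' holds; hull coverage $25,000 < $40,000 → not met
Not met: 6 of 9

6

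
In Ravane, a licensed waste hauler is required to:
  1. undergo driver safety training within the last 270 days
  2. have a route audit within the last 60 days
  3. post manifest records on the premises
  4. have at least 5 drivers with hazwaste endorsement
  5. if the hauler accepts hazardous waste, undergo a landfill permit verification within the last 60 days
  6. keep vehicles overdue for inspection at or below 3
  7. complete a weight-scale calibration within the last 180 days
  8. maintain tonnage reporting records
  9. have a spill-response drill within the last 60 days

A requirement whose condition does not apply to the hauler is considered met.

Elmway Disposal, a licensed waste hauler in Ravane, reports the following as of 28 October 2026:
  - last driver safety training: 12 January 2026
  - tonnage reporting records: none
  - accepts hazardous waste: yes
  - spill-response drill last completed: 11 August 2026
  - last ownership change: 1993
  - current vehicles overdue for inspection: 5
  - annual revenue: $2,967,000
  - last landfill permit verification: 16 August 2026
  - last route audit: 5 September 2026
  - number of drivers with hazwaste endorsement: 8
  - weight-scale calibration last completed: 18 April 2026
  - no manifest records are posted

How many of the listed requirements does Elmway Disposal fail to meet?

7

1. driver safety training 289 days ago vs limit 270 → not met
2. route audit 53 days ago vs limit 60 → met
3. manifest records absent → not met
4. drivers with hazwaste endorsement 8 ≥ 5 → met
5. condition 'accepts hazardous waste' holds; landfill permit verification 73 days ago vs limit 60 → not met
6. vehicles overdue for inspection 5 > 3 → not met
7. weight-scale calibration 193 days ago vs limit 180 → not met
8. tonnage reporting records absent → not met
9. spill-response drill 78 days ago vs limit 60 → not met
Not met: 7 of 9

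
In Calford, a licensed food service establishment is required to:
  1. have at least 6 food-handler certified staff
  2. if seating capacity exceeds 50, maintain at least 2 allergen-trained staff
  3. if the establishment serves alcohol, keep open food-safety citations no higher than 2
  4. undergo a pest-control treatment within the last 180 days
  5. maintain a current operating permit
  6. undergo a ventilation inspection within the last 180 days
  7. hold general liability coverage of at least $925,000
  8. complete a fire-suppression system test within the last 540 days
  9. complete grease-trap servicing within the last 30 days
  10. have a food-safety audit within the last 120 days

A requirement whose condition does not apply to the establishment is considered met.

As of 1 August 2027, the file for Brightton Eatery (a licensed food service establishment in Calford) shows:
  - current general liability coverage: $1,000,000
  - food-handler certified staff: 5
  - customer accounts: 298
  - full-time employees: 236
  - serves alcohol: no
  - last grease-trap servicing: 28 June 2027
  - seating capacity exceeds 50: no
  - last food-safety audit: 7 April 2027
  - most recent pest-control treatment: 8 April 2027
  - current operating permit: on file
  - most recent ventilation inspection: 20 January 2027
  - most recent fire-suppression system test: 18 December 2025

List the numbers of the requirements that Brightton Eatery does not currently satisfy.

1. food-handler certified staff 5 < 6 → not met
2. condition 'seating capacity exceeds 50' does not hold → requirement n/a → met
3. condition 'serves alcohol' does not hold → requirement n/a → met
4. pest-control treatment 115 days ago vs limit 180 → met
5. current operating permit present → met
6. ventilation inspection 193 days ago vs limit 180 → not met
7. general liability coverage $1,000,000 ≥ $925,000 → met
8. fire-suppression system test 591 days ago vs limit 540 → not met
9. grease-trap servicing 34 days ago vs limit 30 → not met
10. food-safety audit 116 days ago vs limit 120 → met
Not met: 1, 6, 8, 9

1, 6, 8, 9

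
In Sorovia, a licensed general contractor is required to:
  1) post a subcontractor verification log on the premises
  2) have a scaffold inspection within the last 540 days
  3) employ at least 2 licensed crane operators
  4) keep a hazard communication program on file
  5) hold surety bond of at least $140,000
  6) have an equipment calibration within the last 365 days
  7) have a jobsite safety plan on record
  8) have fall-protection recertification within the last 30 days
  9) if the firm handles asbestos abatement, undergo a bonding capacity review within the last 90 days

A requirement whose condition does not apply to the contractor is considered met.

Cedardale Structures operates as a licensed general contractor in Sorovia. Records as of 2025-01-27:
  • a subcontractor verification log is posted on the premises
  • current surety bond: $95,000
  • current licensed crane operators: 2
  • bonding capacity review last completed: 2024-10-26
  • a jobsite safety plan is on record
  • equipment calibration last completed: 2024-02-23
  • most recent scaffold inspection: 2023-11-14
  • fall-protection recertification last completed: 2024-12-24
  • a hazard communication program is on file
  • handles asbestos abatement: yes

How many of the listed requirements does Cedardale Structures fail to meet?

1. subcontractor verification log present → met
2. scaffold inspection 440 days ago vs limit 540 → met
3. licensed crane operators 2 ≥ 2 → met
4. hazard communication program present → met
5. surety bond $95,000 < $140,000 → not met
6. equipment calibration 339 days ago vs limit 365 → met
7. jobsite safety plan present → met
8. fall-protection recertification 34 days ago vs limit 30 → not met
9. condition 'handles asbestos abatement' holds; bonding capacity review 93 days ago vs limit 90 → not met
Not met: 3 of 9

3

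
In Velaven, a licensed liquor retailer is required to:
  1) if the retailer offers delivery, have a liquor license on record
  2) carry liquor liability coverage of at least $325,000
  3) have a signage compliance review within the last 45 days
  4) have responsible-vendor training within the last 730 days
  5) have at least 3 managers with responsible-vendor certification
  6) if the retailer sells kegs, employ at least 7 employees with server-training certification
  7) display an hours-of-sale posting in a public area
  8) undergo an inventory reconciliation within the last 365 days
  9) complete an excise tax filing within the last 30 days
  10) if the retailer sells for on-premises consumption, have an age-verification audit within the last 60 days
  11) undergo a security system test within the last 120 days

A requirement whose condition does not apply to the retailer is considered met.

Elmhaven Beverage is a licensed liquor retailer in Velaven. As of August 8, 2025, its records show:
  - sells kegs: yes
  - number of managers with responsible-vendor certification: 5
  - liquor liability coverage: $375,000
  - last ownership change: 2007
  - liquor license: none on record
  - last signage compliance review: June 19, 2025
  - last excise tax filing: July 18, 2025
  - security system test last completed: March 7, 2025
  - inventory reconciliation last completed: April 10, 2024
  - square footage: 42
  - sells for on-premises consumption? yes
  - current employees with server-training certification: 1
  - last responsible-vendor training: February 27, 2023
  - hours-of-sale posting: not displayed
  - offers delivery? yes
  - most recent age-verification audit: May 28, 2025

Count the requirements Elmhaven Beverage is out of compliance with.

8

1. condition 'offers delivery' holds; liquor license absent → not met
2. liquor liability coverage $375,000 ≥ $325,000 → met
3. signage compliance review 50 days ago vs limit 45 → not met
4. responsible-vendor training 893 days ago vs limit 730 → not met
5. managers with responsible-vendor certification 5 ≥ 3 → met
6. condition 'sells kegs' holds; employees with server-training certification 1 < 7 → not met
7. hours-of-sale posting absent → not met
8. inventory reconciliation 485 days ago vs limit 365 → not met
9. excise tax filing 21 days ago vs limit 30 → met
10. condition 'sells for on-premises consumption' holds; age-verification audit 72 days ago vs limit 60 → not met
11. security system test 154 days ago vs limit 120 → not met
Not met: 8 of 11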